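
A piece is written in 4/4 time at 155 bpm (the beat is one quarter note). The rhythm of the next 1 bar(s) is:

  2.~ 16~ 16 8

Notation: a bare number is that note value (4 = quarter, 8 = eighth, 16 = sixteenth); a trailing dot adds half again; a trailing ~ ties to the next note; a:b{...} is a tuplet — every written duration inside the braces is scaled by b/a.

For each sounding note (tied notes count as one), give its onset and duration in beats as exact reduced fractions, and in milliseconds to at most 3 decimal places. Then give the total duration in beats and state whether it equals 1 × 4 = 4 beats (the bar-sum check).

1) 0.0ms=0b +1354.839ms=7/2b
2) 1354.839ms=7/2b +193.548ms=1/2b
Σ=4b of 4 (155bpm 4/4) — PASS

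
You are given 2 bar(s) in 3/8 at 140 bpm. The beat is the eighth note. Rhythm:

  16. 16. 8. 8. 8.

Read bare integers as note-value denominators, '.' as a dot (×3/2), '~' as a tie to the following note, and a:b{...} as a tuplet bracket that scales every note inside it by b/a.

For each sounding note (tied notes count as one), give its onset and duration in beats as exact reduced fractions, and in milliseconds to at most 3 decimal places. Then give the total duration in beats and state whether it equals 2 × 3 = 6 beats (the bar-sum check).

1) 0.0ms=0b +321.429ms=3/4b
2) 321.429ms=3/4b +321.429ms=3/4b
3) 642.857ms=3/2b +642.857ms=3/2b
4) 1285.714ms=3b +642.857ms=3/2b
5) 1928.571ms=9/2b +642.857ms=3/2b
Σ=6b of 6 (140bpm 3/8) — PASS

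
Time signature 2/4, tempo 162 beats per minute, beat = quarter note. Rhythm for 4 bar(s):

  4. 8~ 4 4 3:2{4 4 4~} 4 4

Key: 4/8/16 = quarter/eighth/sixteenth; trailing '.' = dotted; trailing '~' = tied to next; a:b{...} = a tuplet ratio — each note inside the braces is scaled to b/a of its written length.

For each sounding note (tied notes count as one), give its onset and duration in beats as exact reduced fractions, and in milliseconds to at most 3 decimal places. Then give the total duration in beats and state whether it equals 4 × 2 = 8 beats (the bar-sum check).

1) 0.0ms=0b +555.556ms=3/2b
2) 555.556ms=3/2b +555.556ms=3/2b
3) 1111.111ms=3b +370.37ms=1b
4) 1481.481ms=4b +246.914ms=2/3b
5) 1728.395ms=14/3b +246.914ms=2/3b
6) 1975.309ms=16/3b +617.284ms=5/3b
7) 2592.593ms=7b +370.37ms=1b
Σ=8b of 8 (162bpm 2/4) — PASS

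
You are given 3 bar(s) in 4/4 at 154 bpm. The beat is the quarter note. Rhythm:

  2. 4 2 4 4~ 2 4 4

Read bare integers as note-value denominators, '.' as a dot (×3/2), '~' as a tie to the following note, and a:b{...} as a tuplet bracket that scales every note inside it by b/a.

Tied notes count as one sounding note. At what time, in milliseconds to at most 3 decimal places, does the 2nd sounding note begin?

1. 0.0ms @ 0 + 1168.831ms (3)
2. 1168.831ms @ 3 + 389.61ms (1)
3. 1558.442ms @ 4 + 779.221ms (2)
4. 2337.662ms @ 6 + 389.61ms (1)
5. 2727.273ms @ 7 + 1168.831ms (3)
6. 3896.104ms @ 10 + 389.61ms (1)
7. 4285.714ms @ 11 + 389.61ms (1)

note 2 onset = 3b = 1168.831ms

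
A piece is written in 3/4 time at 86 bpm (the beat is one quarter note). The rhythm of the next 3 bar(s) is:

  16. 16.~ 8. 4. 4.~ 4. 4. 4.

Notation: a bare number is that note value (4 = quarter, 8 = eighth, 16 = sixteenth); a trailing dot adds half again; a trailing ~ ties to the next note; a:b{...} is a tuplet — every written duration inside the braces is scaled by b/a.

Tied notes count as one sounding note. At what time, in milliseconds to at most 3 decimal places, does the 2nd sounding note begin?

1. 0.0ms @ 0 + 261.628ms (3/8)
2. 261.628ms @ 3/8 + 784.884ms (9/8)
3. 1046.512ms @ 3/2 + 1046.512ms (3/2)
4. 2093.023ms @ 3 + 2093.023ms (3)
5. 4186.047ms @ 6 + 1046.512ms (3/2)
6. 5232.558ms @ 15/2 + 1046.512ms (3/2)

note 2 onset = 3/8b = 261.628ms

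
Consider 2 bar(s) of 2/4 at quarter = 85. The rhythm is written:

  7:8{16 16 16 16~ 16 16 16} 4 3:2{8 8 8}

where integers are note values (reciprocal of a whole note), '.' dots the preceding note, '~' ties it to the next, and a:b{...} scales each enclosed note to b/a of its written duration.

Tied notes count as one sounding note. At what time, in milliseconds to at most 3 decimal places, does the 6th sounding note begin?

note 6 onset = 12/7b = 1210.084ms

1. 0.0ms @ 0 + 201.681ms (2/7)
2. 201.681ms @ 2/7 + 201.681ms (2/7)
3. 403.361ms @ 4/7 + 201.681ms (2/7)
4. 605.042ms @ 6/7 + 403.361ms (4/7)
5. 1008.403ms @ 10/7 + 201.681ms (2/7)
6. 1210.084ms @ 12/7 + 201.681ms (2/7)
7. 1411.765ms @ 2 + 705.882ms (1)
8. 2117.647ms @ 3 + 235.294ms (1/3)
9. 2352.941ms @ 10/3 + 235.294ms (1/3)
10. 2588.235ms @ 11/3 + 235.294ms (1/3)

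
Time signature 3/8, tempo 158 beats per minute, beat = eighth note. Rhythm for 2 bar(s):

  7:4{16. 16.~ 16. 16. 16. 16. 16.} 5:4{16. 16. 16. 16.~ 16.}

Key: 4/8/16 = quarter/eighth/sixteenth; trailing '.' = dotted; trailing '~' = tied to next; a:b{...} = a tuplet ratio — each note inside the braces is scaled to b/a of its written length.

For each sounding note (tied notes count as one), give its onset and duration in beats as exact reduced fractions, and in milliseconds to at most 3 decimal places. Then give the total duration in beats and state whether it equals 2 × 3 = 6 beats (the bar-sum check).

1) 0.0ms=0b +162.749ms=3/7b
2) 162.749ms=3/7b +325.497ms=6/7b
3) 488.246ms=9/7b +162.749ms=3/7b
4) 650.995ms=12/7b +162.749ms=3/7b
5) 813.743ms=15/7b +162.749ms=3/7b
6) 976.492ms=18/7b +162.749ms=3/7b
7) 1139.241ms=3b +227.848ms=3/5b
8) 1367.089ms=18/5b +227.848ms=3/5b
9) 1594.937ms=21/5b +227.848ms=3/5b
10) 1822.785ms=24/5b +455.696ms=6/5b
Σ=6b of 6 (158bpm 3/8) — PASS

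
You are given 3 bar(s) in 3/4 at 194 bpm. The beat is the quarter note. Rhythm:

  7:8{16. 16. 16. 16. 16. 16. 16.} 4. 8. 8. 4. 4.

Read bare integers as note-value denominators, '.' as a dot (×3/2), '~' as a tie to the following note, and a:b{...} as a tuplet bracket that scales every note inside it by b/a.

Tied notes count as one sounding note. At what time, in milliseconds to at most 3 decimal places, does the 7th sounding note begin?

1. 0.0ms @ 0 + 132.548ms (3/7)
2. 132.548ms @ 3/7 + 132.548ms (3/7)
3. 265.096ms @ 6/7 + 132.548ms (3/7)
4. 397.644ms @ 9/7 + 132.548ms (3/7)
5. 530.191ms @ 12/7 + 132.548ms (3/7)
6. 662.739ms @ 15/7 + 132.548ms (3/7)
7. 795.287ms @ 18/7 + 132.548ms (3/7)
8. 927.835ms @ 3 + 463.918ms (3/2)
9. 1391.753ms @ 9/2 + 231.959ms (3/4)
10. 1623.711ms @ 21/4 + 231.959ms (3/4)
11. 1855.67ms @ 6 + 463.918ms (3/2)
12. 2319.588ms @ 15/2 + 463.918ms (3/2)

note 7 onset = 18/7b = 795.287ms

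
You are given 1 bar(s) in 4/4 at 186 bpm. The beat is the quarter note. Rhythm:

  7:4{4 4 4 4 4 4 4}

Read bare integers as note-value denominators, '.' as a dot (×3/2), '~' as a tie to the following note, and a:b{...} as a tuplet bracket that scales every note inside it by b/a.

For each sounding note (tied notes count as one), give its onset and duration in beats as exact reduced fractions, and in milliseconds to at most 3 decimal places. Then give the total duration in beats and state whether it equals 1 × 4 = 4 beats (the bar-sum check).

1) 0.0ms=0b +184.332ms=4/7b
2) 184.332ms=4/7b +184.332ms=4/7b
3) 368.664ms=8/7b +184.332ms=4/7b
4) 552.995ms=12/7b +184.332ms=4/7b
5) 737.327ms=16/7b +184.332ms=4/7b
6) 921.659ms=20/7b +184.332ms=4/7b
7) 1105.991ms=24/7b +184.332ms=4/7b
Σ=4b of 4 (186bpm 4/4) — PASS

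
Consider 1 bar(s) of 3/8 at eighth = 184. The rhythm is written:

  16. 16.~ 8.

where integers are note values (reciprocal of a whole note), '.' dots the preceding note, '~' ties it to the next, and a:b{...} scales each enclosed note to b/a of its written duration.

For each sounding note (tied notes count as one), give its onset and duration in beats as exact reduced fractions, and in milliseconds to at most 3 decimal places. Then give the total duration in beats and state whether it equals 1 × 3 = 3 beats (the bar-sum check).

1) 0.0ms=0b +244.565ms=3/4b
2) 244.565ms=3/4b +733.696ms=9/4b
Σ=3b of 3 (184bpm 3/8) — PASS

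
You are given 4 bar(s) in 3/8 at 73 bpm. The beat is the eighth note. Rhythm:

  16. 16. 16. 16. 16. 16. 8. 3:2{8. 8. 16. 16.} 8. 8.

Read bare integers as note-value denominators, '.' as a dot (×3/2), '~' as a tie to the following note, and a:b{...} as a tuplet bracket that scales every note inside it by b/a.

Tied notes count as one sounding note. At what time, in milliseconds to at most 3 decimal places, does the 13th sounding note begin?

1. 0.0ms @ 0 + 616.438ms (3/4)
2. 616.438ms @ 3/4 + 616.438ms (3/4)
3. 1232.877ms @ 3/2 + 616.438ms (3/4)
4. 1849.315ms @ 9/4 + 616.438ms (3/4)
5. 2465.753ms @ 3 + 616.438ms (3/4)
6. 3082.192ms @ 15/4 + 616.438ms (3/4)
7. 3698.63ms @ 9/2 + 1232.877ms (3/2)
8. 4931.507ms @ 6 + 821.918ms (1)
9. 5753.425ms @ 7 + 821.918ms (1)
10. 6575.342ms @ 8 + 410.959ms (1/2)
11. 6986.301ms @ 17/2 + 410.959ms (1/2)
12. 7397.26ms @ 9 + 1232.877ms (3/2)
13. 8630.137ms @ 21/2 + 1232.877ms (3/2)

note 13 onset = 21/2b = 8630.137ms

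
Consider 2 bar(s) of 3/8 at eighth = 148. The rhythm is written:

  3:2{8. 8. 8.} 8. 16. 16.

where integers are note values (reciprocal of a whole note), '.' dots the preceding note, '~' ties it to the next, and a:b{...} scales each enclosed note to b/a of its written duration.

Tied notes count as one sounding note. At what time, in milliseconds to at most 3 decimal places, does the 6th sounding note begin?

note 6 onset = 21/4b = 2128.378ms

1. 0.0ms @ 0 + 405.405ms (1)
2. 405.405ms @ 1 + 405.405ms (1)
3. 810.811ms @ 2 + 405.405ms (1)
4. 1216.216ms @ 3 + 608.108ms (3/2)
5. 1824.324ms @ 9/2 + 304.054ms (3/4)
6. 2128.378ms @ 21/4 + 304.054ms (3/4)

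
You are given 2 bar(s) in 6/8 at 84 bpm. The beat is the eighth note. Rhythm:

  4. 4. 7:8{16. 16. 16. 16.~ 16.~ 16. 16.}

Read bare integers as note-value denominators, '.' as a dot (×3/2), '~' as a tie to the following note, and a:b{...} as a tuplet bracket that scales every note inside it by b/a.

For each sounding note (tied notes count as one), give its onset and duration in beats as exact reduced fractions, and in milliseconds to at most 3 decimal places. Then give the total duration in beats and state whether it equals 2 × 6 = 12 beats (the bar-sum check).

1) 0.0ms=0b +2142.857ms=3b
2) 2142.857ms=3b +2142.857ms=3b
3) 4285.714ms=6b +612.245ms=6/7b
4) 4897.959ms=48/7b +612.245ms=6/7b
5) 5510.204ms=54/7b +612.245ms=6/7b
6) 6122.449ms=60/7b +1836.735ms=18/7b
7) 7959.184ms=78/7b +612.245ms=6/7b
Σ=12b of 12 (84bpm 6/8) — PASS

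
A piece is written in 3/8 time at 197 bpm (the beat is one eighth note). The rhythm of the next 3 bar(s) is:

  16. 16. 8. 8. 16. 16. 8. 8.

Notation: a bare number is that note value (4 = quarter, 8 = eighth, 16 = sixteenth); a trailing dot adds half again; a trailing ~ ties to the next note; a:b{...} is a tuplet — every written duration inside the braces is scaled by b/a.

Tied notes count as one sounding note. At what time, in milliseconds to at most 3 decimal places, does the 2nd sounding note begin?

note 2 onset = 3/4b = 228.426ms

1. 0.0ms @ 0 + 228.426ms (3/4)
2. 228.426ms @ 3/4 + 228.426ms (3/4)
3. 456.853ms @ 3/2 + 456.853ms (3/2)
4. 913.706ms @ 3 + 456.853ms (3/2)
5. 1370.558ms @ 9/2 + 228.426ms (3/4)
6. 1598.985ms @ 21/4 + 228.426ms (3/4)
7. 1827.411ms @ 6 + 456.853ms (3/2)
8. 2284.264ms @ 15/2 + 456.853ms (3/2)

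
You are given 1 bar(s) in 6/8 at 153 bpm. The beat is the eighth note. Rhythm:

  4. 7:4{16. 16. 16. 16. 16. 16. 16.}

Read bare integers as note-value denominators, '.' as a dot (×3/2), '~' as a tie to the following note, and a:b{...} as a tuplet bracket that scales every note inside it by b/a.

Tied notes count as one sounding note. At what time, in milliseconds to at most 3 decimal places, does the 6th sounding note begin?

note 6 onset = 33/7b = 1848.739ms

1. 0.0ms @ 0 + 1176.471ms (3)
2. 1176.471ms @ 3 + 168.067ms (3/7)
3. 1344.538ms @ 24/7 + 168.067ms (3/7)
4. 1512.605ms @ 27/7 + 168.067ms (3/7)
5. 1680.672ms @ 30/7 + 168.067ms (3/7)
6. 1848.739ms @ 33/7 + 168.067ms (3/7)
7. 2016.807ms @ 36/7 + 168.067ms (3/7)
8. 2184.874ms @ 39/7 + 168.067ms (3/7)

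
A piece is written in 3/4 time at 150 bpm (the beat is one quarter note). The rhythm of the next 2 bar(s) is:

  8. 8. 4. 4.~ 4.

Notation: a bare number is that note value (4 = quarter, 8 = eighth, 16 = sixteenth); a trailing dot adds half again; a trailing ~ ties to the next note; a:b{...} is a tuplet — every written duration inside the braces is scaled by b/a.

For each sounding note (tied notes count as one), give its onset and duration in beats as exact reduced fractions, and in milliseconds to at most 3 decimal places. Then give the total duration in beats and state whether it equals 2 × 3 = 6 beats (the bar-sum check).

1) 0.0ms=0b +300.0ms=3/4b
2) 300.0ms=3/4b +300.0ms=3/4b
3) 600.0ms=3/2b +600.0ms=3/2b
4) 1200.0ms=3b +1200.0ms=3b
Σ=6b of 6 (150bpm 3/4) — PASS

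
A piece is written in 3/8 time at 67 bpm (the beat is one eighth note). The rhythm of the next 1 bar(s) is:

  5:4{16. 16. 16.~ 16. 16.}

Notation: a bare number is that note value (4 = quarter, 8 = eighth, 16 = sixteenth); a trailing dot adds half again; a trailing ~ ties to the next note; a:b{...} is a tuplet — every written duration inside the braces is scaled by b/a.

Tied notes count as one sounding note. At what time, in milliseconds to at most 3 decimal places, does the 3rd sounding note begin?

note 3 onset = 6/5b = 1074.627ms

1. 0.0ms @ 0 + 537.313ms (3/5)
2. 537.313ms @ 3/5 + 537.313ms (3/5)
3. 1074.627ms @ 6/5 + 1074.627ms (6/5)
4. 2149.254ms @ 12/5 + 537.313ms (3/5)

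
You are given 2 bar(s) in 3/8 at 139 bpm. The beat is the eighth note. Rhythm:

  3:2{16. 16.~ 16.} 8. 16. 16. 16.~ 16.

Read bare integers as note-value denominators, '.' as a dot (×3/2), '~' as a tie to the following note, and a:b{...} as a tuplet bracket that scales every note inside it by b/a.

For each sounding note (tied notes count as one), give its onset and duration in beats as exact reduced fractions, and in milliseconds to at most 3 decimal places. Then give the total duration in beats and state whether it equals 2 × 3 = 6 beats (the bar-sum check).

1) 0.0ms=0b +215.827ms=1/2b
2) 215.827ms=1/2b +431.655ms=1b
3) 647.482ms=3/2b +647.482ms=3/2b
4) 1294.964ms=3b +323.741ms=3/4b
5) 1618.705ms=15/4b +323.741ms=3/4b
6) 1942.446ms=9/2b +647.482ms=3/2b
Σ=6b of 6 (139bpm 3/8) — PASS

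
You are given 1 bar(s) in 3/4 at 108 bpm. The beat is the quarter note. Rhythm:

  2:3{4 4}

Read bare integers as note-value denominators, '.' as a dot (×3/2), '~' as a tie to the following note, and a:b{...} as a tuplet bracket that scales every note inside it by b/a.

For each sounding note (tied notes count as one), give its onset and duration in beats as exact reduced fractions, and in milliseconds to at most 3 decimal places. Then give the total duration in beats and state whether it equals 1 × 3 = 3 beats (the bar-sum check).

1) 0.0ms=0b +833.333ms=3/2b
2) 833.333ms=3/2b +833.333ms=3/2b
Σ=3b of 3 (108bpm 3/4) — PASS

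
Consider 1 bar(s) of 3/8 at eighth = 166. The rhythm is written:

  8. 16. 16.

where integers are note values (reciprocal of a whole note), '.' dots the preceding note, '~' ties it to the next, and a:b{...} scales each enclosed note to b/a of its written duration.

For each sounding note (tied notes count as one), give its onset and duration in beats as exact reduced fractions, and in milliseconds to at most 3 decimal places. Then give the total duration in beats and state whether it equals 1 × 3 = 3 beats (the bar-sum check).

1) 0.0ms=0b +542.169ms=3/2b
2) 542.169ms=3/2b +271.084ms=3/4b
3) 813.253ms=9/4b +271.084ms=3/4b
Σ=3b of 3 (166bpm 3/8) — PASS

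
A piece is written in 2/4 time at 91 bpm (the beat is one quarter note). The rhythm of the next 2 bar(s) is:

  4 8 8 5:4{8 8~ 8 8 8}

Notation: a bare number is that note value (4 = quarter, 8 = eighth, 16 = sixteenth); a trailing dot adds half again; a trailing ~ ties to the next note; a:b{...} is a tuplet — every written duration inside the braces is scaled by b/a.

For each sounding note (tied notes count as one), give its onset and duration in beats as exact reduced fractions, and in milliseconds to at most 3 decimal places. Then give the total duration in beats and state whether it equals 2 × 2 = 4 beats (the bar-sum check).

1) 0.0ms=0b +659.341ms=1b
2) 659.341ms=1b +329.67ms=1/2b
3) 989.011ms=3/2b +329.67ms=1/2b
4) 1318.681ms=2b +263.736ms=2/5b
5) 1582.418ms=12/5b +527.473ms=4/5b
6) 2109.89ms=16/5b +263.736ms=2/5b
7) 2373.626ms=18/5b +263.736ms=2/5b
Σ=4b of 4 (91bpm 2/4) — PASS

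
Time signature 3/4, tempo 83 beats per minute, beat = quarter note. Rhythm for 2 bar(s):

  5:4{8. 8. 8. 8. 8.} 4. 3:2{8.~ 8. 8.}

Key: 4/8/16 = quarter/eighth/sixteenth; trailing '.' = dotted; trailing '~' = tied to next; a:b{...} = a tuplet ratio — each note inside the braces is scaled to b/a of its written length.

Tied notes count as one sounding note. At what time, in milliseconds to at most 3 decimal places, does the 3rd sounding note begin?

note 3 onset = 6/5b = 867.47ms

1. 0.0ms @ 0 + 433.735ms (3/5)
2. 433.735ms @ 3/5 + 433.735ms (3/5)
3. 867.47ms @ 6/5 + 433.735ms (3/5)
4. 1301.205ms @ 9/5 + 433.735ms (3/5)
5. 1734.94ms @ 12/5 + 433.735ms (3/5)
6. 2168.675ms @ 3 + 1084.337ms (3/2)
7. 3253.012ms @ 9/2 + 722.892ms (1)
8. 3975.904ms @ 11/2 + 361.446ms (1/2)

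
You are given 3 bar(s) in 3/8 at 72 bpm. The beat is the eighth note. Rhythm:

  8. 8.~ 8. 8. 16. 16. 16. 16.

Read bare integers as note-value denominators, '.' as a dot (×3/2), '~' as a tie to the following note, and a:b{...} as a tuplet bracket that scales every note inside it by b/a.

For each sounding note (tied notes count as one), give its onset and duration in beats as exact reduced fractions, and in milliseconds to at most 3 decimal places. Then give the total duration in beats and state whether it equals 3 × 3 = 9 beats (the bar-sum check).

1) 0.0ms=0b +1250.0ms=3/2b
2) 1250.0ms=3/2b +2500.0ms=3b
3) 3750.0ms=9/2b +1250.0ms=3/2b
4) 5000.0ms=6b +625.0ms=3/4b
5) 5625.0ms=27/4b +625.0ms=3/4b
6) 6250.0ms=15/2b +625.0ms=3/4b
7) 6875.0ms=33/4b +625.0ms=3/4b
Σ=9b of 9 (72bpm 3/8) — PASS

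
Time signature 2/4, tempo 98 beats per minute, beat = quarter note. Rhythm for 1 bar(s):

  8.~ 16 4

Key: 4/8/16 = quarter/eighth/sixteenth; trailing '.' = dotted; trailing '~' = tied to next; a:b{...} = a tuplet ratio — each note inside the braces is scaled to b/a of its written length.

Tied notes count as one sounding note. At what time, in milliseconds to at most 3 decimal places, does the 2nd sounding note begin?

1. 0.0ms @ 0 + 612.245ms (1)
2. 612.245ms @ 1 + 612.245ms (1)

note 2 onset = 1b = 612.245ms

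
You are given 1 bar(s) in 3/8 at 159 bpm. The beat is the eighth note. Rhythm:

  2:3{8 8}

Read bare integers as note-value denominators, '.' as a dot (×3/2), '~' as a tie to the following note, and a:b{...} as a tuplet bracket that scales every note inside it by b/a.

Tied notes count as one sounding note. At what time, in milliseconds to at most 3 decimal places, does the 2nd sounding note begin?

note 2 onset = 3/2b = 566.038ms

1. 0.0ms @ 0 + 566.038ms (3/2)
2. 566.038ms @ 3/2 + 566.038ms (3/2)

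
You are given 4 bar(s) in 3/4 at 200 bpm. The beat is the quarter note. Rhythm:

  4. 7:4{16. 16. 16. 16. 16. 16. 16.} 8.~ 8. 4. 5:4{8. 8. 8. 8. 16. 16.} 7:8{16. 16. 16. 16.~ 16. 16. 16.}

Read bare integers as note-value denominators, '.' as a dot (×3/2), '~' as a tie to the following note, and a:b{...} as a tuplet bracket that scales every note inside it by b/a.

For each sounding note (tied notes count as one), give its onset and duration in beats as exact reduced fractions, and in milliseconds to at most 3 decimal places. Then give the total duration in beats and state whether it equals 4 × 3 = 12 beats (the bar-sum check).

1) 0.0ms=0b +450.0ms=3/2b
2) 450.0ms=3/2b +64.286ms=3/14b
3) 514.286ms=12/7b +64.286ms=3/14b
4) 578.571ms=27/14b +64.286ms=3/14b
5) 642.857ms=15/7b +64.286ms=3/14b
6) 707.143ms=33/14b +64.286ms=3/14b
7) 771.429ms=18/7b +64.286ms=3/14b
8) 835.714ms=39/14b +64.286ms=3/14b
9) 900.0ms=3b +450.0ms=3/2b
10) 1350.0ms=9/2b +450.0ms=3/2b
11) 1800.0ms=6b +180.0ms=3/5b
12) 1980.0ms=33/5b +180.0ms=3/5b
13) 2160.0ms=36/5b +180.0ms=3/5b
14) 2340.0ms=39/5b +180.0ms=3/5b
15) 2520.0ms=42/5b +90.0ms=3/10b
16) 2610.0ms=87/10b +90.0ms=3/10b
17) 2700.0ms=9b +128.571ms=3/7b
18) 2828.571ms=66/7b +128.571ms=3/7b
19) 2957.143ms=69/7b +128.571ms=3/7b
20) 3085.714ms=72/7b +257.143ms=6/7b
21) 3342.857ms=78/7b +128.571ms=3/7b
22) 3471.429ms=81/7b +128.571ms=3/7b
Σ=12b of 12 (200bpm 3/4) — PASS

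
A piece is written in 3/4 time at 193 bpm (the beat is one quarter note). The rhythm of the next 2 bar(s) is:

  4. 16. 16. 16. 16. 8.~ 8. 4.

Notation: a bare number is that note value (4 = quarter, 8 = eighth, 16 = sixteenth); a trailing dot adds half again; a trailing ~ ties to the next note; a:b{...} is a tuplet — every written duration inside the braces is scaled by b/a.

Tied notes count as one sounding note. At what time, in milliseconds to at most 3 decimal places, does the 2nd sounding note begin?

note 2 onset = 3/2b = 466.321ms

1. 0.0ms @ 0 + 466.321ms (3/2)
2. 466.321ms @ 3/2 + 116.58ms (3/8)
3. 582.902ms @ 15/8 + 116.58ms (3/8)
4. 699.482ms @ 9/4 + 116.58ms (3/8)
5. 816.062ms @ 21/8 + 116.58ms (3/8)
6. 932.642ms @ 3 + 466.321ms (3/2)
7. 1398.964ms @ 9/2 + 466.321ms (3/2)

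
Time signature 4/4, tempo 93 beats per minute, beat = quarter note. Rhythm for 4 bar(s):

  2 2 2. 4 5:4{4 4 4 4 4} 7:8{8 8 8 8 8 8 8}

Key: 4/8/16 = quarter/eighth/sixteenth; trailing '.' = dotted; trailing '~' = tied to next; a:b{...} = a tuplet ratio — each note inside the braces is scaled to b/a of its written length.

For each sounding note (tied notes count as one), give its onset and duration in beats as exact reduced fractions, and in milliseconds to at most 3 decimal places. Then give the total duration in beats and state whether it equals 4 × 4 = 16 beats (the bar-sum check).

1) 0.0ms=0b +1290.323ms=2b
2) 1290.323ms=2b +1290.323ms=2b
3) 2580.645ms=4b +1935.484ms=3b
4) 4516.129ms=7b +645.161ms=1b
5) 5161.29ms=8b +516.129ms=4/5b
6) 5677.419ms=44/5b +516.129ms=4/5b
7) 6193.548ms=48/5b +516.129ms=4/5b
8) 6709.677ms=52/5b +516.129ms=4/5b
9) 7225.806ms=56/5b +516.129ms=4/5b
10) 7741.935ms=12b +368.664ms=4/7b
11) 8110.599ms=88/7b +368.664ms=4/7b
12) 8479.263ms=92/7b +368.664ms=4/7b
13) 8847.926ms=96/7b +368.664ms=4/7b
14) 9216.59ms=100/7b +368.664ms=4/7b
15) 9585.253ms=104/7b +368.664ms=4/7b
16) 9953.917ms=108/7b +368.664ms=4/7b
Σ=16b of 16 (93bpm 4/4) — PASS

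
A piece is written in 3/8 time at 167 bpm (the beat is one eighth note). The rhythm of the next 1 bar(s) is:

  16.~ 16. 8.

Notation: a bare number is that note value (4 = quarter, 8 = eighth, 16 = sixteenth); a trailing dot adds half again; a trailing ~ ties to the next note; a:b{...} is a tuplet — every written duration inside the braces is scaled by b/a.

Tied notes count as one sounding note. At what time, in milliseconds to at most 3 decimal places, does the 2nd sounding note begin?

note 2 onset = 3/2b = 538.922ms

1. 0.0ms @ 0 + 538.922ms (3/2)
2. 538.922ms @ 3/2 + 538.922ms (3/2)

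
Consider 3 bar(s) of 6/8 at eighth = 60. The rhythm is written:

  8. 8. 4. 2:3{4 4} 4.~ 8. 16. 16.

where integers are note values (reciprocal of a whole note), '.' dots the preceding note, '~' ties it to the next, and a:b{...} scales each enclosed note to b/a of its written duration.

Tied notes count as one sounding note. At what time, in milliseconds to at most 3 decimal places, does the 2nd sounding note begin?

note 2 onset = 3/2b = 1500.0ms

1. 0.0ms @ 0 + 1500.0ms (3/2)
2. 1500.0ms @ 3/2 + 1500.0ms (3/2)
3. 3000.0ms @ 3 + 3000.0ms (3)
4. 6000.0ms @ 6 + 3000.0ms (3)
5. 9000.0ms @ 9 + 3000.0ms (3)
6. 12000.0ms @ 12 + 4500.0ms (9/2)
7. 16500.0ms @ 33/2 + 750.0ms (3/4)
8. 17250.0ms @ 69/4 + 750.0ms (3/4)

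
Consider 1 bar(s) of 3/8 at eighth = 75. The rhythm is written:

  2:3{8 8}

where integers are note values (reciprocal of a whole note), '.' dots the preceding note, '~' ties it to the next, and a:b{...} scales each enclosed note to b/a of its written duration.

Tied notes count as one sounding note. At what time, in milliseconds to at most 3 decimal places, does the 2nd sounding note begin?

note 2 onset = 3/2b = 1200.0ms

1. 0.0ms @ 0 + 1200.0ms (3/2)
2. 1200.0ms @ 3/2 + 1200.0ms (3/2)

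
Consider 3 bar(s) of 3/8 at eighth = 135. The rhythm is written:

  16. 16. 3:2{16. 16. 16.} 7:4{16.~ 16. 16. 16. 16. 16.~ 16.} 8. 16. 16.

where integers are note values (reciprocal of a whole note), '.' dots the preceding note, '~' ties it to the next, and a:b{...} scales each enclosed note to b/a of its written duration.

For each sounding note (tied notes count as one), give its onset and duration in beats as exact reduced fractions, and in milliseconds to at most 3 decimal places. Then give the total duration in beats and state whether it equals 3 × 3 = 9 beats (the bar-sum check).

1) 0.0ms=0b +333.333ms=3/4b
2) 333.333ms=3/4b +333.333ms=3/4b
3) 666.667ms=3/2b +222.222ms=1/2b
4) 888.889ms=2b +222.222ms=1/2b
5) 1111.111ms=5/2b +222.222ms=1/2b
6) 1333.333ms=3b +380.952ms=6/7b
7) 1714.286ms=27/7b +190.476ms=3/7b
8) 1904.762ms=30/7b +190.476ms=3/7b
9) 2095.238ms=33/7b +190.476ms=3/7b
10) 2285.714ms=36/7b +380.952ms=6/7b
11) 2666.667ms=6b +666.667ms=3/2b
12) 3333.333ms=15/2b +333.333ms=3/4b
13) 3666.667ms=33/4b +333.333ms=3/4b
Σ=9b of 9 (135bpm 3/8) — PASS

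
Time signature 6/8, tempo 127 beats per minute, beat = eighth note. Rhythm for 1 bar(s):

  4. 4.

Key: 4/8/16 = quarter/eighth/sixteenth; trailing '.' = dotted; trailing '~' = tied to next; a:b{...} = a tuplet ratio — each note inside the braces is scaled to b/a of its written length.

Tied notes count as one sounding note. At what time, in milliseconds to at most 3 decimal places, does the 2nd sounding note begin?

note 2 onset = 3b = 1417.323ms

1. 0.0ms @ 0 + 1417.323ms (3)
2. 1417.323ms @ 3 + 1417.323ms (3)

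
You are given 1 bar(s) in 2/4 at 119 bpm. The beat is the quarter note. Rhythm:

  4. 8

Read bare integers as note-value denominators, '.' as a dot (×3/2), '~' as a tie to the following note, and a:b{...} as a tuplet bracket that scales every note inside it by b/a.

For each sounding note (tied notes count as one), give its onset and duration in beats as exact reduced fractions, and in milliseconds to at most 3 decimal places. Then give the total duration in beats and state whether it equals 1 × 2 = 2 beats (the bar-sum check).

1) 0.0ms=0b +756.303ms=3/2b
2) 756.303ms=3/2b +252.101ms=1/2b
Σ=2b of 2 (119bpm 2/4) — PASS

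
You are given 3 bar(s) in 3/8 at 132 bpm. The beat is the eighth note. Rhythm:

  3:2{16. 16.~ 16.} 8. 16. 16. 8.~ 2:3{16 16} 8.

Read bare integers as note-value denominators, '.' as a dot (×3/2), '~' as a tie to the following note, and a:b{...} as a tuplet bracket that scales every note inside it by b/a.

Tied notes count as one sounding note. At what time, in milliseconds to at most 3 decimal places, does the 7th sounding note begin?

1. 0.0ms @ 0 + 227.273ms (1/2)
2. 227.273ms @ 1/2 + 454.545ms (1)
3. 681.818ms @ 3/2 + 681.818ms (3/2)
4. 1363.636ms @ 3 + 340.909ms (3/4)
5. 1704.545ms @ 15/4 + 340.909ms (3/4)
6. 2045.455ms @ 9/2 + 1022.727ms (9/4)
7. 3068.182ms @ 27/4 + 340.909ms (3/4)
8. 3409.091ms @ 15/2 + 681.818ms (3/2)

note 7 onset = 27/4b = 3068.182ms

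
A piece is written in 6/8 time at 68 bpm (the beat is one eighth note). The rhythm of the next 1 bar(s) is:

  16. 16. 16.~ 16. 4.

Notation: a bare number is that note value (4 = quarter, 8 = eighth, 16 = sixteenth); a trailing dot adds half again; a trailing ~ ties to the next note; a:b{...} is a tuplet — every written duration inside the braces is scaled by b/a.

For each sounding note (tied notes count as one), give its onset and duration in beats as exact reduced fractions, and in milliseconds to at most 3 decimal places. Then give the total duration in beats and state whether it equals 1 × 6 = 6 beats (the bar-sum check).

1) 0.0ms=0b +661.765ms=3/4b
2) 661.765ms=3/4b +661.765ms=3/4b
3) 1323.529ms=3/2b +1323.529ms=3/2b
4) 2647.059ms=3b +2647.059ms=3b
Σ=6b of 6 (68bpm 6/8) — PASS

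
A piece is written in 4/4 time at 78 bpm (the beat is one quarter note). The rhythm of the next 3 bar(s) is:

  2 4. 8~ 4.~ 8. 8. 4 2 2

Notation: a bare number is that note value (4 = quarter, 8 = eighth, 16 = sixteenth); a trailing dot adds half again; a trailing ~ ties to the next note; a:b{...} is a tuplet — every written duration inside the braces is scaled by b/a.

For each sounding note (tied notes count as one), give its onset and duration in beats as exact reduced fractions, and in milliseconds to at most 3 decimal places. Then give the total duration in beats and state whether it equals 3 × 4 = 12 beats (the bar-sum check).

1) 0.0ms=0b +1538.462ms=2b
2) 1538.462ms=2b +1153.846ms=3/2b
3) 2692.308ms=7/2b +2115.385ms=11/4b
4) 4807.692ms=25/4b +576.923ms=3/4b
5) 5384.615ms=7b +769.231ms=1b
6) 6153.846ms=8b +1538.462ms=2b
7) 7692.308ms=10b +1538.462ms=2b
Σ=12b of 12 (78bpm 4/4) — PASS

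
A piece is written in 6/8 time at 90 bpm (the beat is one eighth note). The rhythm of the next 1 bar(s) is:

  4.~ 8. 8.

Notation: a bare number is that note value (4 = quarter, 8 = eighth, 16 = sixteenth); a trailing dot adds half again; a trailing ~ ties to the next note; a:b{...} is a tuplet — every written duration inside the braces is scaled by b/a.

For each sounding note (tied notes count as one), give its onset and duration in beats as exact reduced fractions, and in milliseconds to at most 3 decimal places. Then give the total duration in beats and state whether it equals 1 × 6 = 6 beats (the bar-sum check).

1) 0.0ms=0b +3000.0ms=9/2b
2) 3000.0ms=9/2b +1000.0ms=3/2b
Σ=6b of 6 (90bpm 6/8) — PASS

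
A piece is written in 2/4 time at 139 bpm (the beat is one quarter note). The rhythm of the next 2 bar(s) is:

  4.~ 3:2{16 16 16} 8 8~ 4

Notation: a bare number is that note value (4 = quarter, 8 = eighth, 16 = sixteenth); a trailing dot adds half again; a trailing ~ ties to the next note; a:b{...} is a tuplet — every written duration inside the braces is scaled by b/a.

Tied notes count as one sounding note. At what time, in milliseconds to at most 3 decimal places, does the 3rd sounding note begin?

note 3 onset = 11/6b = 791.367ms

1. 0.0ms @ 0 + 719.424ms (5/3)
2. 719.424ms @ 5/3 + 71.942ms (1/6)
3. 791.367ms @ 11/6 + 71.942ms (1/6)
4. 863.309ms @ 2 + 215.827ms (1/2)
5. 1079.137ms @ 5/2 + 647.482ms (3/2)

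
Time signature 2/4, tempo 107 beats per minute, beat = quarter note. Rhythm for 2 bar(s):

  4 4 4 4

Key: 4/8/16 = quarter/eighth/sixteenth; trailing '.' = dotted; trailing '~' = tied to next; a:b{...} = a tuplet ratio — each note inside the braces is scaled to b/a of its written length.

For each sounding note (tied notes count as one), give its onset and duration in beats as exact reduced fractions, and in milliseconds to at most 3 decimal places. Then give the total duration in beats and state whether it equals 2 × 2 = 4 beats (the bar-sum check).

1) 0.0ms=0b +560.748ms=1b
2) 560.748ms=1b +560.748ms=1b
3) 1121.495ms=2b +560.748ms=1b
4) 1682.243ms=3b +560.748ms=1b
Σ=4b of 4 (107bpm 2/4) — PASS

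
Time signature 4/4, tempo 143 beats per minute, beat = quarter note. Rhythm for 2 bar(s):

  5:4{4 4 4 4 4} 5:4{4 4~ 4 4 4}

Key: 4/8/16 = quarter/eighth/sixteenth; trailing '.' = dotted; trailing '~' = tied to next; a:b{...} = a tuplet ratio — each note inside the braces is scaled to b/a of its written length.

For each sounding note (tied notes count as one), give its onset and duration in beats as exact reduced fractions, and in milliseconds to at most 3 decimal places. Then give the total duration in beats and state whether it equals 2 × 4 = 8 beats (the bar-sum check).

1) 0.0ms=0b +335.664ms=4/5b
2) 335.664ms=4/5b +335.664ms=4/5b
3) 671.329ms=8/5b +335.664ms=4/5b
4) 1006.993ms=12/5b +335.664ms=4/5b
5) 1342.657ms=16/5b +335.664ms=4/5b
6) 1678.322ms=4b +335.664ms=4/5b
7) 2013.986ms=24/5b +671.329ms=8/5b
8) 2685.315ms=32/5b +335.664ms=4/5b
9) 3020.979ms=36/5b +335.664ms=4/5b
Σ=8b of 8 (143bpm 4/4) — PASS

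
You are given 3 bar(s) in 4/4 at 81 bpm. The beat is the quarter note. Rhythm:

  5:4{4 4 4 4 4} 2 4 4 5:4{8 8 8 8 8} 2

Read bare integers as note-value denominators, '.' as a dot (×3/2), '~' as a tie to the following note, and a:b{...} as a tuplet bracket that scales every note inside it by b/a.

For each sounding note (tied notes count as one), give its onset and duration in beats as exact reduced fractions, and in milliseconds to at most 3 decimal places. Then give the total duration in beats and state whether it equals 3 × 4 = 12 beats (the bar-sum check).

1) 0.0ms=0b +592.593ms=4/5b
2) 592.593ms=4/5b +592.593ms=4/5b
3) 1185.185ms=8/5b +592.593ms=4/5b
4) 1777.778ms=12/5b +592.593ms=4/5b
5) 2370.37ms=16/5b +592.593ms=4/5b
6) 2962.963ms=4b +1481.481ms=2b
7) 4444.444ms=6b +740.741ms=1b
8) 5185.185ms=7b +740.741ms=1b
9) 5925.926ms=8b +296.296ms=2/5b
10) 6222.222ms=42/5b +296.296ms=2/5b
11) 6518.519ms=44/5b +296.296ms=2/5b
12) 6814.815ms=46/5b +296.296ms=2/5b
13) 7111.111ms=48/5b +296.296ms=2/5b
14) 7407.407ms=10b +1481.481ms=2b
Σ=12b of 12 (81bpm 4/4) — PASS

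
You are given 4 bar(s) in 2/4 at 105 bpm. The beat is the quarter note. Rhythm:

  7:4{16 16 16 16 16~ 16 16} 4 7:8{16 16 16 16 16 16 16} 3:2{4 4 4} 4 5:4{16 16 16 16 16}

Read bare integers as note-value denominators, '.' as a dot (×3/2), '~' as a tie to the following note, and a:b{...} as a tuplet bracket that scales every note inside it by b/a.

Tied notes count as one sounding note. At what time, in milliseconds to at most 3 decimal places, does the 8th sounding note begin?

1. 0.0ms @ 0 + 81.633ms (1/7)
2. 81.633ms @ 1/7 + 81.633ms (1/7)
3. 163.265ms @ 2/7 + 81.633ms (1/7)
4. 244.898ms @ 3/7 + 81.633ms (1/7)
5. 326.531ms @ 4/7 + 163.265ms (2/7)
6. 489.796ms @ 6/7 + 81.633ms (1/7)
7. 571.429ms @ 1 + 571.429ms (1)
8. 1142.857ms @ 2 + 163.265ms (2/7)
9. 1306.122ms @ 16/7 + 163.265ms (2/7)
10. 1469.388ms @ 18/7 + 163.265ms (2/7)
11. 1632.653ms @ 20/7 + 163.265ms (2/7)
12. 1795.918ms @ 22/7 + 163.265ms (2/7)
13. 1959.184ms @ 24/7 + 163.265ms (2/7)
14. 2122.449ms @ 26/7 + 163.265ms (2/7)
15. 2285.714ms @ 4 + 380.952ms (2/3)
16. 2666.667ms @ 14/3 + 380.952ms (2/3)
17. 3047.619ms @ 16/3 + 380.952ms (2/3)
18. 3428.571ms @ 6 + 571.429ms (1)
19. 4000.0ms @ 7 + 114.286ms (1/5)
20. 4114.286ms @ 36/5 + 114.286ms (1/5)
21. 4228.571ms @ 37/5 + 114.286ms (1/5)
22. 4342.857ms @ 38/5 + 114.286ms (1/5)
23. 4457.143ms @ 39/5 + 114.286ms (1/5)

note 8 onset = 2b = 1142.857ms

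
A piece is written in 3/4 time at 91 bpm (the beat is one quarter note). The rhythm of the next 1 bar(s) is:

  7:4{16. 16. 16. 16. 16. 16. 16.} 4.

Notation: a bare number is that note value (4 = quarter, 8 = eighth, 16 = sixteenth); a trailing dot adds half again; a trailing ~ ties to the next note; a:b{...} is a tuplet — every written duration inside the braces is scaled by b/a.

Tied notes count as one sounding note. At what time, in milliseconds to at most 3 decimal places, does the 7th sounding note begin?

1. 0.0ms @ 0 + 141.287ms (3/14)
2. 141.287ms @ 3/14 + 141.287ms (3/14)
3. 282.575ms @ 3/7 + 141.287ms (3/14)
4. 423.862ms @ 9/14 + 141.287ms (3/14)
5. 565.149ms @ 6/7 + 141.287ms (3/14)
6. 706.436ms @ 15/14 + 141.287ms (3/14)
7. 847.724ms @ 9/7 + 141.287ms (3/14)
8. 989.011ms @ 3/2 + 989.011ms (3/2)

note 7 onset = 9/7b = 847.724ms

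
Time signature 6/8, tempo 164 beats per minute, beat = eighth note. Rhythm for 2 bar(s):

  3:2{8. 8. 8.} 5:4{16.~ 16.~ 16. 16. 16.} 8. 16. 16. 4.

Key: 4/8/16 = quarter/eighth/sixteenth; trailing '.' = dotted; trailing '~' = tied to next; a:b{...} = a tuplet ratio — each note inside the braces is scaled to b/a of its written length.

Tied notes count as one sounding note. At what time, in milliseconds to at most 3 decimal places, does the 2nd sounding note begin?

1. 0.0ms @ 0 + 365.854ms (1)
2. 365.854ms @ 1 + 365.854ms (1)
3. 731.707ms @ 2 + 365.854ms (1)
4. 1097.561ms @ 3 + 658.537ms (9/5)
5. 1756.098ms @ 24/5 + 219.512ms (3/5)
6. 1975.61ms @ 27/5 + 219.512ms (3/5)
7. 2195.122ms @ 6 + 548.78ms (3/2)
8. 2743.902ms @ 15/2 + 274.39ms (3/4)
9. 3018.293ms @ 33/4 + 274.39ms (3/4)
10. 3292.683ms @ 9 + 1097.561ms (3)

note 2 onset = 1b = 365.854ms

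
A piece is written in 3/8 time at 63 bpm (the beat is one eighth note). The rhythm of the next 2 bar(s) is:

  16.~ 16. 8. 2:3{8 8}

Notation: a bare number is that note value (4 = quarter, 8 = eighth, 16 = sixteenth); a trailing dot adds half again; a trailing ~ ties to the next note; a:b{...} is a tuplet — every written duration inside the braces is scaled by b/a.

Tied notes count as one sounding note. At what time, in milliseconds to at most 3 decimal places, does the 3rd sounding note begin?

note 3 onset = 3b = 2857.143ms

1. 0.0ms @ 0 + 1428.571ms (3/2)
2. 1428.571ms @ 3/2 + 1428.571ms (3/2)
3. 2857.143ms @ 3 + 1428.571ms (3/2)
4. 4285.714ms @ 9/2 + 1428.571ms (3/2)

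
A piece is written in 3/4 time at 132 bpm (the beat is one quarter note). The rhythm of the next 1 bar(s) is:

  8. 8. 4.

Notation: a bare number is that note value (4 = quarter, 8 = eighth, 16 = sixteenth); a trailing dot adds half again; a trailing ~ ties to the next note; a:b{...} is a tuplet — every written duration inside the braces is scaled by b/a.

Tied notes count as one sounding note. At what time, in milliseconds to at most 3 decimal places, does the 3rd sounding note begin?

1. 0.0ms @ 0 + 340.909ms (3/4)
2. 340.909ms @ 3/4 + 340.909ms (3/4)
3. 681.818ms @ 3/2 + 681.818ms (3/2)

note 3 onset = 3/2b = 681.818ms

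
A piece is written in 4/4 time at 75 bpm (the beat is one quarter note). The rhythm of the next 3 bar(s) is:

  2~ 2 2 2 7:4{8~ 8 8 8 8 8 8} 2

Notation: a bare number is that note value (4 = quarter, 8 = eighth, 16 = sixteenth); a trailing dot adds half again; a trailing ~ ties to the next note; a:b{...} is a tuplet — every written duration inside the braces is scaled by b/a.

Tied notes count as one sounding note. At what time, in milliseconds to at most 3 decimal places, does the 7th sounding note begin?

1. 0.0ms @ 0 + 3200.0ms (4)
2. 3200.0ms @ 4 + 1600.0ms (2)
3. 4800.0ms @ 6 + 1600.0ms (2)
4. 6400.0ms @ 8 + 457.143ms (4/7)
5. 6857.143ms @ 60/7 + 228.571ms (2/7)
6. 7085.714ms @ 62/7 + 228.571ms (2/7)
7. 7314.286ms @ 64/7 + 228.571ms (2/7)
8. 7542.857ms @ 66/7 + 228.571ms (2/7)
9. 7771.429ms @ 68/7 + 228.571ms (2/7)
10. 8000.0ms @ 10 + 1600.0ms (2)

note 7 onset = 64/7b = 7314.286ms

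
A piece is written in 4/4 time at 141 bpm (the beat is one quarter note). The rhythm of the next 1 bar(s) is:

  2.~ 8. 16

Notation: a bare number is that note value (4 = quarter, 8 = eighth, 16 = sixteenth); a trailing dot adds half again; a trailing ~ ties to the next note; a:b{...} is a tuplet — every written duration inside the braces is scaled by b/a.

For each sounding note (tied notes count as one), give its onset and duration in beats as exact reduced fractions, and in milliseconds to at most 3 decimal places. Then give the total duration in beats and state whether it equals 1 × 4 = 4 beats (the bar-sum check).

1) 0.0ms=0b +1595.745ms=15/4b
2) 1595.745ms=15/4b +106.383ms=1/4b
Σ=4b of 4 (141bpm 4/4) — PASS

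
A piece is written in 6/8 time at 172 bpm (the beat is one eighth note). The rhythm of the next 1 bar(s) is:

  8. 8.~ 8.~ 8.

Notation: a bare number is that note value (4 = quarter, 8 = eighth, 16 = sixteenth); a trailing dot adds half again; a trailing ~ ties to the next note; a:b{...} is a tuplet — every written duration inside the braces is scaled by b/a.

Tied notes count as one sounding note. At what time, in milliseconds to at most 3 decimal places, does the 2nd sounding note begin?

1. 0.0ms @ 0 + 523.256ms (3/2)
2. 523.256ms @ 3/2 + 1569.767ms (9/2)

note 2 onset = 3/2b = 523.256ms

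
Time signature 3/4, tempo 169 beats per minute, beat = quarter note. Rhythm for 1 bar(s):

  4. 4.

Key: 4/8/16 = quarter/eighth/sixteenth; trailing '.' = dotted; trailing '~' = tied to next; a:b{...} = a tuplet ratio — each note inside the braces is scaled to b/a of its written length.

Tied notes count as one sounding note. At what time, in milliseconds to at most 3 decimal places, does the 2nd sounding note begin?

note 2 onset = 3/2b = 532.544ms

1. 0.0ms @ 0 + 532.544ms (3/2)
2. 532.544ms @ 3/2 + 532.544ms (3/2)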